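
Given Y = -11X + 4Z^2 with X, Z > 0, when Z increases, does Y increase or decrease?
Y increases

Taking the partial derivative:
∂Y/∂Z = 8Z

∂Y/∂Z = 8Z > 0 (assuming positive values)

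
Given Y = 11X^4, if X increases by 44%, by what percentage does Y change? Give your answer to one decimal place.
330.0%

For Y = 11X^4:
If X → X(1 + 0.44)
Then Y → Y · (1 + 0.44)^4
     ≈ Y · 4.2998

Percentage change = ((1 + 0.44)^4 − 1) × 100% ≈ 330.0%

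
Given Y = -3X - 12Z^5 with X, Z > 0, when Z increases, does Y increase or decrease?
Y decreases

Taking the partial derivative:
∂Y/∂Z = -60Z^4

∂Y/∂Z = -60Z^4 < 0 (assuming positive values)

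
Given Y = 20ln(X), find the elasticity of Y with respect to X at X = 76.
Elasticity = 1/ln(76) ≈ 0.2309

Elasticity = (dY/dX) · (X/Y)

dY/dX = 20/X
At X = 76: dY/dX = 5/19, Y = 20·ln(76)

Elasticity = (5/19) · (76 / (20·ln(76))) = 1/ln(76) ≈ 0.2309

Interpretation: for a small percentage change in X, the percentage change in Y is approximately 0.23 times as large.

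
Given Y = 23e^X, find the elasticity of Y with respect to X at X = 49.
Elasticity = 49

Elasticity = (dY/dX) · (X/Y)

dY/dX = 23·e^X
At X = 49: dY/dX = 23·e^49, Y = 23·e^49

Elasticity = (23·e^49) · (49 / (23·e^49)) = 49

Interpretation: for a small percentage change in X, the percentage change in Y is approximately 49.00 times as large.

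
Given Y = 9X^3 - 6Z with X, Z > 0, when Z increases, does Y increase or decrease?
Y decreases

Taking the partial derivative:
∂Y/∂Z = -6

∂Y/∂Z = -6 < 0 (assuming positive values)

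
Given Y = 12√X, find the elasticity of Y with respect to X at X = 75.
Elasticity = 1/2

Elasticity = (dY/dX) · (X/Y)

dY/dX = 6/√X
At X = 75: dY/dX = 2·√3/5, Y = 60·√3

Elasticity = (2·√3/5) · (75 / (60·√3)) = 1/2

Interpretation: for a small percentage change in X, the percentage change in Y is approximately 0.50 times as large.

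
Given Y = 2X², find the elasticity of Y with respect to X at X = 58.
Elasticity = 2

Elasticity = (dY/dX) · (X/Y)

dY/dX = 4·X
At X = 58: dY/dX = 232, Y = 6728

Elasticity = 232 · (58 / 6728) = 2

Interpretation: for a small percentage change in X, the percentage change in Y is approximately 2.00 times as large.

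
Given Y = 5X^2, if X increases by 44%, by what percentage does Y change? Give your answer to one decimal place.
107.4%

For Y = 5X^2:
If X → X(1 + 0.44)
Then Y → Y · (1 + 0.44)^2
     = Y · 2.0736

Percentage change = ((1 + 0.44)^2 − 1) × 100% ≈ 107.4%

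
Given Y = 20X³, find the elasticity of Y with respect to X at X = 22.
Elasticity = 3

Elasticity = (dY/dX) · (X/Y)

dY/dX = 60·X²
At X = 22: dY/dX = 29040, Y = 212960

Elasticity = 29040 · (22 / 212960) = 3

Interpretation: for a small percentage change in X, the percentage change in Y is approximately 3.00 times as large.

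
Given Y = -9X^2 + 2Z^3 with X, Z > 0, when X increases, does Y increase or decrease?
Y decreases

Taking the partial derivative:
∂Y/∂X = -18X

∂Y/∂X = -18X < 0 (assuming positive values)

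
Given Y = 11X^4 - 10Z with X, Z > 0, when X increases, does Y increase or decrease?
Y increases

Taking the partial derivative:
∂Y/∂X = 44X^3

∂Y/∂X = 44X^3 > 0 (assuming positive values)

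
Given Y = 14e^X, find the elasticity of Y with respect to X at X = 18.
Elasticity = 18

Elasticity = (dY/dX) · (X/Y)

dY/dX = 14·e^X
At X = 18: dY/dX = 14·e^18, Y = 14·e^18

Elasticity = (14·e^18) · (18 / (14·e^18)) = 18

Interpretation: for a small percentage change in X, the percentage change in Y is approximately 18.00 times as large.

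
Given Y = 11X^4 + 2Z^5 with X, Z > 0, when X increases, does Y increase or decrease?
Y increases

Taking the partial derivative:
∂Y/∂X = 44X^3

∂Y/∂X = 44X^3 > 0 (assuming positive values)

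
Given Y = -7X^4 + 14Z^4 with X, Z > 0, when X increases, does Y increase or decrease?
Y decreases

Taking the partial derivative:
∂Y/∂X = -28X^3

∂Y/∂X = -28X^3 < 0 (assuming positive values)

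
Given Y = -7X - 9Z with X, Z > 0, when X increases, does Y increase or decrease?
Y decreases

Taking the partial derivative:
∂Y/∂X = -7

∂Y/∂X = -7 < 0 (assuming positive values)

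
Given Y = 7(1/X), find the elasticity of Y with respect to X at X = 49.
Elasticity = -1

Elasticity = (dY/dX) · (X/Y)

dY/dX = -7/X²
At X = 49: dY/dX = -1/343, Y = 1/7

Elasticity = (-1/343) · (49 / (1/7)) = -1

Interpretation: for a small percentage change in X, the percentage change in Y is approximately -1.00 times as large.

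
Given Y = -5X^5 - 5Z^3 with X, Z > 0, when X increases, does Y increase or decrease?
Y decreases

Taking the partial derivative:
∂Y/∂X = -25X^4

∂Y/∂X = -25X^4 < 0 (assuming positive values)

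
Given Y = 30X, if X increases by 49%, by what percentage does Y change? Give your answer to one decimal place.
49.0%

For Y = 30X:
If X → X(1 + 0.49)
Then Y → Y · (1 + 0.49)^1
     = Y · 1.4900

Percentage change = ((1 + 0.49)^1 − 1) × 100% = 49.0%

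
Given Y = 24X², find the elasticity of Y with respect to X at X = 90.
Elasticity = 2

Elasticity = (dY/dX) · (X/Y)

dY/dX = 48·X
At X = 90: dY/dX = 4320, Y = 194400

Elasticity = 4320 · (90 / 194400) = 2

Interpretation: for a small percentage change in X, the percentage change in Y is approximately 2.00 times as large.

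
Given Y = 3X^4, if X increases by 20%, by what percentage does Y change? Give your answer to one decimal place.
107.4%

For Y = 3X^4:
If X → X(1 + 0.2)
Then Y → Y · (1 + 0.2)^4
     = Y · 2.0736

Percentage change = ((1 + 0.2)^4 − 1) × 100% ≈ 107.4%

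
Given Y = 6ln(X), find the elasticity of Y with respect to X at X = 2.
Elasticity = 1/ln(2) ≈ 1.4427

Elasticity = (dY/dX) · (X/Y)

dY/dX = 6/X
At X = 2: dY/dX = 3, Y = 6·ln(2)

Elasticity = 3 · (2 / (6·ln(2))) = 1/ln(2) ≈ 1.4427

Interpretation: for a small percentage change in X, the percentage change in Y is approximately 1.44 times as large.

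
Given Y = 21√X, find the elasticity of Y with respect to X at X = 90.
Elasticity = 1/2

Elasticity = (dY/dX) · (X/Y)

dY/dX = 21/(2·√X)
At X = 90: dY/dX = 7·√10/20, Y = 63·√10

Elasticity = (7·√10/20) · (90 / (63·√10)) = 1/2

Interpretation: for a small percentage change in X, the percentage change in Y is approximately 0.50 times as large.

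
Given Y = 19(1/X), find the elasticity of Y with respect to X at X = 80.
Elasticity = -1

Elasticity = (dY/dX) · (X/Y)

dY/dX = -19/X²
At X = 80: dY/dX = -19/6400, Y = 19/80

Elasticity = (-19/6400) · (80 / (19/80)) = -1

Interpretation: for a small percentage change in X, the percentage change in Y is approximately -1.00 times as large.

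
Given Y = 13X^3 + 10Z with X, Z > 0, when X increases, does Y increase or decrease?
Y increases

Taking the partial derivative:
∂Y/∂X = 39X^2

∂Y/∂X = 39X^2 > 0 (assuming positive values)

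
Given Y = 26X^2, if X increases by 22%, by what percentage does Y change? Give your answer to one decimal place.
48.8%

For Y = 26X^2:
If X → X(1 + 0.22)
Then Y → Y · (1 + 0.22)^2
     = Y · 1.4884

Percentage change = ((1 + 0.22)^2 − 1) × 100% ≈ 48.8%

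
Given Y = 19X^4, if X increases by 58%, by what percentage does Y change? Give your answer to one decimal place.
523.2%

For Y = 19X^4:
If X → X(1 + 0.58)
Then Y → Y · (1 + 0.58)^4
     ≈ Y · 6.2320

Percentage change = ((1 + 0.58)^4 − 1) × 100% ≈ 523.2%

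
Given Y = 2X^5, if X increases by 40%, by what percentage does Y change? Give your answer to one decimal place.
437.8%

For Y = 2X^5:
If X → X(1 + 0.4)
Then Y → Y · (1 + 0.4)^5
     ≈ Y · 5.3782

Percentage change = ((1 + 0.4)^5 − 1) × 100% ≈ 437.8%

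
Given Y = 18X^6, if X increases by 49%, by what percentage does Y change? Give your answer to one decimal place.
994.3%

For Y = 18X^6:
If X → X(1 + 0.49)
Then Y → Y · (1 + 0.49)^6
     ≈ Y · 10.9425

Percentage change = ((1 + 0.49)^6 − 1) × 100% ≈ 994.3%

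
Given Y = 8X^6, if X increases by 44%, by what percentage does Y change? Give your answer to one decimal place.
791.6%

For Y = 8X^6:
If X → X(1 + 0.44)
Then Y → Y · (1 + 0.44)^6
     ≈ Y · 8.9161

Percentage change = ((1 + 0.44)^6 − 1) × 100% ≈ 791.6%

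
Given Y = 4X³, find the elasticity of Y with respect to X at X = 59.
Elasticity = 3

Elasticity = (dY/dX) · (X/Y)

dY/dX = 12·X²
At X = 59: dY/dX = 41772, Y = 821516

Elasticity = 41772 · (59 / 821516) = 3

Interpretation: for a small percentage change in X, the percentage change in Y is approximately 3.00 times as large.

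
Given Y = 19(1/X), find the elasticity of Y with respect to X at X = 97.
Elasticity = -1

Elasticity = (dY/dX) · (X/Y)

dY/dX = -19/X²
At X = 97: dY/dX = -19/9409, Y = 19/97

Elasticity = (-19/9409) · (97 / (19/97)) = -1

Interpretation: for a small percentage change in X, the percentage change in Y is approximately -1.00 times as large.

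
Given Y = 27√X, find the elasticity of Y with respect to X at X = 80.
Elasticity = 1/2

Elasticity = (dY/dX) · (X/Y)

dY/dX = 27/(2·√X)
At X = 80: dY/dX = 27·√5/40, Y = 108·√5

Elasticity = (27·√5/40) · (80 / (108·√5)) = 1/2

Interpretation: for a small percentage change in X, the percentage change in Y is approximately 0.50 times as large.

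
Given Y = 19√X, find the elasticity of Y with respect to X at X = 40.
Elasticity = 1/2

Elasticity = (dY/dX) · (X/Y)

dY/dX = 19/(2·√X)
At X = 40: dY/dX = 19·√10/40, Y = 38·√10

Elasticity = (19·√10/40) · (40 / (38·√10)) = 1/2

Interpretation: for a small percentage change in X, the percentage change in Y is approximately 0.50 times as large.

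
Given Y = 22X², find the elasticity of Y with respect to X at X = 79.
Elasticity = 2

Elasticity = (dY/dX) · (X/Y)

dY/dX = 44·X
At X = 79: dY/dX = 3476, Y = 137302

Elasticity = 3476 · (79 / 137302) = 2

Interpretation: for a small percentage change in X, the percentage change in Y is approximately 2.00 times as large.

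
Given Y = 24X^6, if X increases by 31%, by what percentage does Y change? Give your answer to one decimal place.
405.4%

For Y = 24X^6:
If X → X(1 + 0.31)
Then Y → Y · (1 + 0.31)^6
     ≈ Y · 5.0539

Percentage change = ((1 + 0.31)^6 − 1) × 100% ≈ 405.4%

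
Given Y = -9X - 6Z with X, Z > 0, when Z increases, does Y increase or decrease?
Y decreases

Taking the partial derivative:
∂Y/∂Z = -6

∂Y/∂Z = -6 < 0 (assuming positive values)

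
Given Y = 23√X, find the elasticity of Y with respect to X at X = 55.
Elasticity = 1/2

Elasticity = (dY/dX) · (X/Y)

dY/dX = 23/(2·√X)
At X = 55: dY/dX = 23·√55/110, Y = 23·√55

Elasticity = (23·√55/110) · (55 / (23·√55)) = 1/2

Interpretation: for a small percentage change in X, the percentage change in Y is approximately 0.50 times as large.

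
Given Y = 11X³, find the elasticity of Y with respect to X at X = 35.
Elasticity = 3

Elasticity = (dY/dX) · (X/Y)

dY/dX = 33·X²
At X = 35: dY/dX = 40425, Y = 471625

Elasticity = 40425 · (35 / 471625) = 3

Interpretation: for a small percentage change in X, the percentage change in Y is approximately 3.00 times as large.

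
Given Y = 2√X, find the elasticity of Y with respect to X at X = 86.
Elasticity = 1/2

Elasticity = (dY/dX) · (X/Y)

dY/dX = 1/√X
At X = 86: dY/dX = √86/86, Y = 2·√86

Elasticity = (√86/86) · (86 / (2·√86)) = 1/2

Interpretation: for a small percentage change in X, the percentage change in Y is approximately 0.50 times as large.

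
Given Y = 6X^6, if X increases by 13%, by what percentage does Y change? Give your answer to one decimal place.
108.2%

For Y = 6X^6:
If X → X(1 + 0.13)
Then Y → Y · (1 + 0.13)^6
     ≈ Y · 2.0820

Percentage change = ((1 + 0.13)^6 − 1) × 100% ≈ 108.2%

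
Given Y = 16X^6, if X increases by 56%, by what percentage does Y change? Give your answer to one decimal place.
1341.3%

For Y = 16X^6:
If X → X(1 + 0.56)
Then Y → Y · (1 + 0.56)^6
     ≈ Y · 14.4128

Percentage change = ((1 + 0.56)^6 − 1) × 100% ≈ 1341.3%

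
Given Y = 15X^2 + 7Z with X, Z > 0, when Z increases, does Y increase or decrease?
Y increases

Taking the partial derivative:
∂Y/∂Z = 7

∂Y/∂Z = 7 > 0 (assuming positive values)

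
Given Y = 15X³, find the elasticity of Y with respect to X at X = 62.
Elasticity = 3

Elasticity = (dY/dX) · (X/Y)

dY/dX = 45·X²
At X = 62: dY/dX = 172980, Y = 3574920

Elasticity = 172980 · (62 / 3574920) = 3

Interpretation: for a small percentage change in X, the percentage change in Y is approximately 3.00 times as large.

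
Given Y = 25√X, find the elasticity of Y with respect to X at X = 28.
Elasticity = 1/2

Elasticity = (dY/dX) · (X/Y)

dY/dX = 25/(2·√X)
At X = 28: dY/dX = 25·√7/28, Y = 50·√7

Elasticity = (25·√7/28) · (28 / (50·√7)) = 1/2

Interpretation: for a small percentage change in X, the percentage change in Y is approximately 0.50 times as large.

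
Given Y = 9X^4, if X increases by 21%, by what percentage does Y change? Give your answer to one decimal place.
114.4%

For Y = 9X^4:
If X → X(1 + 0.21)
Then Y → Y · (1 + 0.21)^4
     ≈ Y · 2.1436

Percentage change = ((1 + 0.21)^4 − 1) × 100% ≈ 114.4%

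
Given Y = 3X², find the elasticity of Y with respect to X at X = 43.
Elasticity = 2

Elasticity = (dY/dX) · (X/Y)

dY/dX = 6·X
At X = 43: dY/dX = 258, Y = 5547

Elasticity = 258 · (43 / 5547) = 2

Interpretation: for a small percentage change in X, the percentage change in Y is approximately 2.00 times as large.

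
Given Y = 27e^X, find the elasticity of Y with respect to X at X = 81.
Elasticity = 81

Elasticity = (dY/dX) · (X/Y)

dY/dX = 27·e^X
At X = 81: dY/dX = 27·e^81, Y = 27·e^81

Elasticity = (27·e^81) · (81 / (27·e^81)) = 81

Interpretation: for a small percentage change in X, the percentage change in Y is approximately 81.00 times as large.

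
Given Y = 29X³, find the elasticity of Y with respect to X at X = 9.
Elasticity = 3

Elasticity = (dY/dX) · (X/Y)

dY/dX = 87·X²
At X = 9: dY/dX = 7047, Y = 21141

Elasticity = 7047 · (9 / 21141) = 3

Interpretation: for a small percentage change in X, the percentage change in Y is approximately 3.00 times as large.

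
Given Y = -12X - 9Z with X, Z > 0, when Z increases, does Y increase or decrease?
Y decreases

Taking the partial derivative:
∂Y/∂Z = -9

∂Y/∂Z = -9 < 0 (assuming positive values)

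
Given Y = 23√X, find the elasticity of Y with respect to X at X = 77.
Elasticity = 1/2

Elasticity = (dY/dX) · (X/Y)

dY/dX = 23/(2·√X)
At X = 77: dY/dX = 23·√77/154, Y = 23·√77

Elasticity = (23·√77/154) · (77 / (23·√77)) = 1/2

Interpretation: for a small percentage change in X, the percentage change in Y is approximately 0.50 times as large.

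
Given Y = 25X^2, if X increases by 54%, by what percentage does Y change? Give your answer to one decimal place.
137.2%

For Y = 25X^2:
If X → X(1 + 0.54)
Then Y → Y · (1 + 0.54)^2
     = Y · 2.3716

Percentage change = ((1 + 0.54)^2 − 1) × 100% ≈ 137.2%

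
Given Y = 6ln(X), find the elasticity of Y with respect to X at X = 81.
Elasticity = 1/ln(81) ≈ 0.2276

Elasticity = (dY/dX) · (X/Y)

dY/dX = 6/X
At X = 81: dY/dX = 2/27, Y = 6·ln(81)

Elasticity = (2/27) · (81 / (6·ln(81))) = 1/ln(81) ≈ 0.2276

Interpretation: for a small percentage change in X, the percentage change in Y is approximately 0.23 times as large.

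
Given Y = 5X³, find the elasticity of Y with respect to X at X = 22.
Elasticity = 3

Elasticity = (dY/dX) · (X/Y)

dY/dX = 15·X²
At X = 22: dY/dX = 7260, Y = 53240

Elasticity = 7260 · (22 / 53240) = 3

Interpretation: for a small percentage change in X, the percentage change in Y is approximately 3.00 times as large.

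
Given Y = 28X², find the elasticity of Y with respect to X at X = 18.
Elasticity = 2

Elasticity = (dY/dX) · (X/Y)

dY/dX = 56·X
At X = 18: dY/dX = 1008, Y = 9072

Elasticity = 1008 · (18 / 9072) = 2

Interpretation: for a small percentage change in X, the percentage change in Y is approximately 2.00 times as large.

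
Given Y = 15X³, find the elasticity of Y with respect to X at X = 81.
Elasticity = 3

Elasticity = (dY/dX) · (X/Y)

dY/dX = 45·X²
At X = 81: dY/dX = 295245, Y = 7971615

Elasticity = 295245 · (81 / 7971615) = 3

Interpretation: for a small percentage change in X, the percentage change in Y is approximately 3.00 times as large.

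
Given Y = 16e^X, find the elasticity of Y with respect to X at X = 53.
Elasticity = 53

Elasticity = (dY/dX) · (X/Y)

dY/dX = 16·e^X
At X = 53: dY/dX = 16·e^53, Y = 16·e^53

Elasticity = (16·e^53) · (53 / (16·e^53)) = 53

Interpretation: for a small percentage change in X, the percentage change in Y is approximately 53.00 times as large.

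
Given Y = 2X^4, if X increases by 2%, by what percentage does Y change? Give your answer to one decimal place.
8.2%

For Y = 2X^4:
If X → X(1 + 0.02)
Then Y → Y · (1 + 0.02)^4
     ≈ Y · 1.0824

Percentage change = ((1 + 0.02)^4 − 1) × 100% ≈ 8.2%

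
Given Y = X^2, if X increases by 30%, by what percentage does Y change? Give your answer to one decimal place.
69.0%

For Y = X^2:
If X → X(1 + 0.3)
Then Y → Y · (1 + 0.3)^2
     = Y · 1.6900

Percentage change = ((1 + 0.3)^2 − 1) × 100% = 69.0%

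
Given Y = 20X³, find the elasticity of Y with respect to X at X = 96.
Elasticity = 3

Elasticity = (dY/dX) · (X/Y)

dY/dX = 60·X²
At X = 96: dY/dX = 552960, Y = 17694720

Elasticity = 552960 · (96 / 17694720) = 3

Interpretation: for a small percentage change in X, the percentage change in Y is approximately 3.00 times as large.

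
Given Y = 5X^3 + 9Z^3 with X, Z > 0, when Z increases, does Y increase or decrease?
Y increases

Taking the partial derivative:
∂Y/∂Z = 27Z^2

∂Y/∂Z = 27Z^2 > 0 (assuming positive values)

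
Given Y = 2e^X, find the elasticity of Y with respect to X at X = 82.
Elasticity = 82

Elasticity = (dY/dX) · (X/Y)

dY/dX = 2·e^X
At X = 82: dY/dX = 2·e^82, Y = 2·e^82

Elasticity = (2·e^82) · (82 / (2·e^82)) = 82

Interpretation: for a small percentage change in X, the percentage change in Y is approximately 82.00 times as large.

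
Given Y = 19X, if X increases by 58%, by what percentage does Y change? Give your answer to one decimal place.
58.0%

For Y = 19X:
If X → X(1 + 0.58)
Then Y → Y · (1 + 0.58)^1
     = Y · 1.5800

Percentage change = ((1 + 0.58)^1 − 1) × 100% = 58.0%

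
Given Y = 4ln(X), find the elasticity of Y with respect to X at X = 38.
Elasticity = 1/ln(38) ≈ 0.2749

Elasticity = (dY/dX) · (X/Y)

dY/dX = 4/X
At X = 38: dY/dX = 2/19, Y = 4·ln(38)

Elasticity = (2/19) · (38 / (4·ln(38))) = 1/ln(38) ≈ 0.2749

Interpretation: for a small percentage change in X, the percentage change in Y is approximately 0.27 times as large.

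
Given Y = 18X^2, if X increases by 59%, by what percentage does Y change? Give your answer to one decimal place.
152.8%

For Y = 18X^2:
If X → X(1 + 0.59)
Then Y → Y · (1 + 0.59)^2
     = Y · 2.5281

Percentage change = ((1 + 0.59)^2 − 1) × 100% ≈ 152.8%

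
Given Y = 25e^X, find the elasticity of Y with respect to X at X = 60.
Elasticity = 60

Elasticity = (dY/dX) · (X/Y)

dY/dX = 25·e^X
At X = 60: dY/dX = 25·e^60, Y = 25·e^60

Elasticity = (25·e^60) · (60 / (25·e^60)) = 60

Interpretation: for a small percentage change in X, the percentage change in Y is approximately 60.00 times as large.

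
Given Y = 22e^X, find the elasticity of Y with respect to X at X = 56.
Elasticity = 56

Elasticity = (dY/dX) · (X/Y)

dY/dX = 22·e^X
At X = 56: dY/dX = 22·e^56, Y = 22·e^56

Elasticity = (22·e^56) · (56 / (22·e^56)) = 56

Interpretation: for a small percentage change in X, the percentage change in Y is approximately 56.00 times as large.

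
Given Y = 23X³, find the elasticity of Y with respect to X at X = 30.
Elasticity = 3

Elasticity = (dY/dX) · (X/Y)

dY/dX = 69·X²
At X = 30: dY/dX = 62100, Y = 621000

Elasticity = 62100 · (30 / 621000) = 3

Interpretation: for a small percentage change in X, the percentage change in Y is approximately 3.00 times as large.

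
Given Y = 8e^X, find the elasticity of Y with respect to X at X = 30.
Elasticity = 30

Elasticity = (dY/dX) · (X/Y)

dY/dX = 8·e^X
At X = 30: dY/dX = 8·e^30, Y = 8·e^30

Elasticity = (8·e^30) · (30 / (8·e^30)) = 30

Interpretation: for a small percentage change in X, the percentage change in Y is approximately 30.00 times as large.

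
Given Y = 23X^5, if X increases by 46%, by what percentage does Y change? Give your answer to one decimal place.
563.4%

For Y = 23X^5:
If X → X(1 + 0.46)
Then Y → Y · (1 + 0.46)^5
     ≈ Y · 6.6338

Percentage change = ((1 + 0.46)^5 − 1) × 100% ≈ 563.4%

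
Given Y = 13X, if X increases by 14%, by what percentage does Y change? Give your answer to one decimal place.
14.0%

For Y = 13X:
If X → X(1 + 0.14)
Then Y → Y · (1 + 0.14)^1
     = Y · 1.1400

Percentage change = ((1 + 0.14)^1 − 1) × 100% = 14.0%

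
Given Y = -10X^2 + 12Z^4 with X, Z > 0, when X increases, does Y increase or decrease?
Y decreases

Taking the partial derivative:
∂Y/∂X = -20X

∂Y/∂X = -20X < 0 (assuming positive values)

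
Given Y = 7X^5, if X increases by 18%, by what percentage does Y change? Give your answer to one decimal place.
128.8%

For Y = 7X^5:
If X → X(1 + 0.18)
Then Y → Y · (1 + 0.18)^5
     ≈ Y · 2.2878

Percentage change = ((1 + 0.18)^5 − 1) × 100% ≈ 128.8%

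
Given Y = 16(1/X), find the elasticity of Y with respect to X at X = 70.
Elasticity = -1

Elasticity = (dY/dX) · (X/Y)

dY/dX = -16/X²
At X = 70: dY/dX = -4/1225, Y = 8/35

Elasticity = (-4/1225) · (70 / (8/35)) = -1

Interpretation: for a small percentage change in X, the percentage change in Y is approximately -1.00 times as large.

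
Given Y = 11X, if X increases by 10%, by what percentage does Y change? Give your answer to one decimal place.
10.0%

For Y = 11X:
If X → X(1 + 0.1)
Then Y → Y · (1 + 0.1)^1
     = Y · 1.1000

Percentage change = ((1 + 0.1)^1 − 1) × 100% = 10.0%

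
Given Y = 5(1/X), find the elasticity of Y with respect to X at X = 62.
Elasticity = -1

Elasticity = (dY/dX) · (X/Y)

dY/dX = -5/X²
At X = 62: dY/dX = -5/3844, Y = 5/62

Elasticity = (-5/3844) · (62 / (5/62)) = -1

Interpretation: for a small percentage change in X, the percentage change in Y is approximately -1.00 times as large.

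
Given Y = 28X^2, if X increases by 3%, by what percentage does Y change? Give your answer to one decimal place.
6.1%

For Y = 28X^2:
If X → X(1 + 0.03)
Then Y → Y · (1 + 0.03)^2
     = Y · 1.0609

Percentage change = ((1 + 0.03)^2 − 1) × 100% ≈ 6.1%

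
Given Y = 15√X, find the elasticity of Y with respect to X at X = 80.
Elasticity = 1/2

Elasticity = (dY/dX) · (X/Y)

dY/dX = 15/(2·√X)
At X = 80: dY/dX = 3·√5/8, Y = 60·√5

Elasticity = (3·√5/8) · (80 / (60·√5)) = 1/2

Interpretation: for a small percentage change in X, the percentage change in Y is approximately 0.50 times as large.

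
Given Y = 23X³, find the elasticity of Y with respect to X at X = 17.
Elasticity = 3

Elasticity = (dY/dX) · (X/Y)

dY/dX = 69·X²
At X = 17: dY/dX = 19941, Y = 112999

Elasticity = 19941 · (17 / 112999) = 3

Interpretation: for a small percentage change in X, the percentage change in Y is approximately 3.00 times as large.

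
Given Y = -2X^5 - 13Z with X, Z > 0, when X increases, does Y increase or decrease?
Y decreases

Taking the partial derivative:
∂Y/∂X = -10X^4

∂Y/∂X = -10X^4 < 0 (assuming positive values)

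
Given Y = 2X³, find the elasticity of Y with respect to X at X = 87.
Elasticity = 3

Elasticity = (dY/dX) · (X/Y)

dY/dX = 6·X²
At X = 87: dY/dX = 45414, Y = 1317006

Elasticity = 45414 · (87 / 1317006) = 3

Interpretation: for a small percentage change in X, the percentage change in Y is approximately 3.00 times as large.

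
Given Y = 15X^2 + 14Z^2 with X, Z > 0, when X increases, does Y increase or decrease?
Y increases

Taking the partial derivative:
∂Y/∂X = 30X

∂Y/∂X = 30X > 0 (assuming positive values)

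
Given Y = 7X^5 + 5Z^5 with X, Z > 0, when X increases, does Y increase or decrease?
Y increases

Taking the partial derivative:
∂Y/∂X = 35X^4

∂Y/∂X = 35X^4 > 0 (assuming positive values)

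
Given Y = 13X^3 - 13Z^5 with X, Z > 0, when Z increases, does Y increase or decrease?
Y decreases

Taking the partial derivative:
∂Y/∂Z = -65Z^4

∂Y/∂Z = -65Z^4 < 0 (assuming positive values)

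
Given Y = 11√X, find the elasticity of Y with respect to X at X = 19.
Elasticity = 1/2

Elasticity = (dY/dX) · (X/Y)

dY/dX = 11/(2·√X)
At X = 19: dY/dX = 11·√19/38, Y = 11·√19

Elasticity = (11·√19/38) · (19 / (11·√19)) = 1/2

Interpretation: for a small percentage change in X, the percentage change in Y is approximately 0.50 times as large.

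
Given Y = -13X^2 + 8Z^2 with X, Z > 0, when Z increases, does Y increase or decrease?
Y increases

Taking the partial derivative:
∂Y/∂Z = 16Z

∂Y/∂Z = 16Z > 0 (assuming positive values)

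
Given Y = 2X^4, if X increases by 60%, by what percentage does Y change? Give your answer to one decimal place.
555.4%

For Y = 2X^4:
If X → X(1 + 0.6)
Then Y → Y · (1 + 0.6)^4
     = Y · 6.5536

Percentage change = ((1 + 0.6)^4 − 1) × 100% ≈ 555.4%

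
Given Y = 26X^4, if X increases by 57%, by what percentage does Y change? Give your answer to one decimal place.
507.6%

For Y = 26X^4:
If X → X(1 + 0.57)
Then Y → Y · (1 + 0.57)^4
     ≈ Y · 6.0757

Percentage change = ((1 + 0.57)^4 − 1) × 100% ≈ 507.6%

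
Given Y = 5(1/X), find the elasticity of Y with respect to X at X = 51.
Elasticity = -1

Elasticity = (dY/dX) · (X/Y)

dY/dX = -5/X²
At X = 51: dY/dX = -5/2601, Y = 5/51

Elasticity = (-5/2601) · (51 / (5/51)) = -1

Interpretation: for a small percentage change in X, the percentage change in Y is approximately -1.00 times as large.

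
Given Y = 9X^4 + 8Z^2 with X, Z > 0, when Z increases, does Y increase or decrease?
Y increases

Taking the partial derivative:
∂Y/∂Z = 16Z

∂Y/∂Z = 16Z > 0 (assuming positive values)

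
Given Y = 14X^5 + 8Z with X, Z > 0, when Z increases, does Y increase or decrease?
Y increases

Taking the partial derivative:
∂Y/∂Z = 8

∂Y/∂Z = 8 > 0 (assuming positive values)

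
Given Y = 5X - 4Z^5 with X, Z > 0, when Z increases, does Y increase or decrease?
Y decreases

Taking the partial derivative:
∂Y/∂Z = -20Z^4

∂Y/∂Z = -20Z^4 < 0 (assuming positive values)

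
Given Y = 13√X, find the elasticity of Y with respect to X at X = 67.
Elasticity = 1/2

Elasticity = (dY/dX) · (X/Y)

dY/dX = 13/(2·√X)
At X = 67: dY/dX = 13·√67/134, Y = 13·√67

Elasticity = (13·√67/134) · (67 / (13·√67)) = 1/2

Interpretation: for a small percentage change in X, the percentage change in Y is approximately 0.50 times as large.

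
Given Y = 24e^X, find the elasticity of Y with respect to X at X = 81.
Elasticity = 81

Elasticity = (dY/dX) · (X/Y)

dY/dX = 24·e^X
At X = 81: dY/dX = 24·e^81, Y = 24·e^81

Elasticity = (24·e^81) · (81 / (24·e^81)) = 81

Interpretation: for a small percentage change in X, the percentage change in Y is approximately 81.00 times as large.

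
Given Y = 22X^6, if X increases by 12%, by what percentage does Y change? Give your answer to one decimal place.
97.4%

For Y = 22X^6:
If X → X(1 + 0.12)
Then Y → Y · (1 + 0.12)^6
     ≈ Y · 1.9738

Percentage change = ((1 + 0.12)^6 − 1) × 100% ≈ 97.4%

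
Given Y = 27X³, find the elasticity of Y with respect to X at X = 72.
Elasticity = 3

Elasticity = (dY/dX) · (X/Y)

dY/dX = 81·X²
At X = 72: dY/dX = 419904, Y = 10077696

Elasticity = 419904 · (72 / 10077696) = 3

Interpretation: for a small percentage change in X, the percentage change in Y is approximately 3.00 times as large.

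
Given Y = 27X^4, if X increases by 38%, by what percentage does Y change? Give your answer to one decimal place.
262.7%

For Y = 27X^4:
If X → X(1 + 0.38)
Then Y → Y · (1 + 0.38)^4
     ≈ Y · 3.6267

Percentage change = ((1 + 0.38)^4 − 1) × 100% ≈ 262.7%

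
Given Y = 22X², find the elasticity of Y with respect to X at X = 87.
Elasticity = 2

Elasticity = (dY/dX) · (X/Y)

dY/dX = 44·X
At X = 87: dY/dX = 3828, Y = 166518

Elasticity = 3828 · (87 / 166518) = 2

Interpretation: for a small percentage change in X, the percentage change in Y is approximately 2.00 times as large.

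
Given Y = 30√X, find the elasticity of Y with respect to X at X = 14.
Elasticity = 1/2

Elasticity = (dY/dX) · (X/Y)

dY/dX = 15/√X
At X = 14: dY/dX = 15·√14/14, Y = 30·√14

Elasticity = (15·√14/14) · (14 / (30·√14)) = 1/2

Interpretation: for a small percentage change in X, the percentage change in Y is approximately 0.50 times as large.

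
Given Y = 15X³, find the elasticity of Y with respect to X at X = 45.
Elasticity = 3

Elasticity = (dY/dX) · (X/Y)

dY/dX = 45·X²
At X = 45: dY/dX = 91125, Y = 1366875

Elasticity = 91125 · (45 / 1366875) = 3

Interpretation: for a small percentage change in X, the percentage change in Y is approximately 3.00 times as large.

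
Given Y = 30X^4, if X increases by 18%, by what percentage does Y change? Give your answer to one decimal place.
93.9%

For Y = 30X^4:
If X → X(1 + 0.18)
Then Y → Y · (1 + 0.18)^4
     ≈ Y · 1.9388

Percentage change = ((1 + 0.18)^4 − 1) × 100% ≈ 93.9%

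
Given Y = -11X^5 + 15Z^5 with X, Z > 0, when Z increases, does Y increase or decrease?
Y increases

Taking the partial derivative:
∂Y/∂Z = 75Z^4

∂Y/∂Z = 75Z^4 > 0 (assuming positive values)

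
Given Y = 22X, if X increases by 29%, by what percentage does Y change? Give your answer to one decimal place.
29.0%

For Y = 22X:
If X → X(1 + 0.29)
Then Y → Y · (1 + 0.29)^1
     = Y · 1.2900

Percentage change = ((1 + 0.29)^1 − 1) × 100% = 29.0%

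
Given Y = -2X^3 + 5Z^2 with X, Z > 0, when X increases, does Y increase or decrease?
Y decreases

Taking the partial derivative:
∂Y/∂X = -6X^2

∂Y/∂X = -6X^2 < 0 (assuming positive values)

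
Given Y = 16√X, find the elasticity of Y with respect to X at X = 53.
Elasticity = 1/2

Elasticity = (dY/dX) · (X/Y)

dY/dX = 8/√X
At X = 53: dY/dX = 8·√53/53, Y = 16·√53

Elasticity = (8·√53/53) · (53 / (16·√53)) = 1/2

Interpretation: for a small percentage change in X, the percentage change in Y is approximately 0.50 times as large.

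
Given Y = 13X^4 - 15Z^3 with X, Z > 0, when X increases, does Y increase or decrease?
Y increases

Taking the partial derivative:
∂Y/∂X = 52X^3

∂Y/∂X = 52X^3 > 0 (assuming positive values)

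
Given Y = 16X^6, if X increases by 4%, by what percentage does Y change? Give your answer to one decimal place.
26.5%

For Y = 16X^6:
If X → X(1 + 0.04)
Then Y → Y · (1 + 0.04)^6
     ≈ Y · 1.2653

Percentage change = ((1 + 0.04)^6 − 1) × 100% ≈ 26.5%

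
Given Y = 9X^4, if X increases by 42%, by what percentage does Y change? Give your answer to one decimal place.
306.6%

For Y = 9X^4:
If X → X(1 + 0.42)
Then Y → Y · (1 + 0.42)^4
     ≈ Y · 4.0659

Percentage change = ((1 + 0.42)^4 − 1) × 100% ≈ 306.6%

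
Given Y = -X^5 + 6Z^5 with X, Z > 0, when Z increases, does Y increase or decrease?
Y increases

Taking the partial derivative:
∂Y/∂Z = 30Z^4

∂Y/∂Z = 30Z^4 > 0 (assuming positive values)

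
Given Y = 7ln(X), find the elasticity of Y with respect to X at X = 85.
Elasticity = 1/ln(85) ≈ 0.2251

Elasticity = (dY/dX) · (X/Y)

dY/dX = 7/X
At X = 85: dY/dX = 7/85, Y = 7·ln(85)

Elasticity = (7/85) · (85 / (7·ln(85))) = 1/ln(85) ≈ 0.2251

Interpretation: for a small percentage change in X, the percentage change in Y is approximately 0.23 times as large.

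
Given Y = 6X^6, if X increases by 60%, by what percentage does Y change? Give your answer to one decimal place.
1577.7%

For Y = 6X^6:
If X → X(1 + 0.6)
Then Y → Y · (1 + 0.6)^6
     ≈ Y · 16.7772

Percentage change = ((1 + 0.6)^6 − 1) × 100% ≈ 1577.7%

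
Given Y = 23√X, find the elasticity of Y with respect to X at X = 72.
Elasticity = 1/2

Elasticity = (dY/dX) · (X/Y)

dY/dX = 23/(2·√X)
At X = 72: dY/dX = 23·√2/24, Y = 138·√2

Elasticity = (23·√2/24) · (72 / (138·√2)) = 1/2

Interpretation: for a small percentage change in X, the percentage change in Y is approximately 0.50 times as large.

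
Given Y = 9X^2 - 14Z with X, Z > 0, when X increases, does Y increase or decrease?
Y increases

Taking the partial derivative:
∂Y/∂X = 18X

∂Y/∂X = 18X > 0 (assuming positive values)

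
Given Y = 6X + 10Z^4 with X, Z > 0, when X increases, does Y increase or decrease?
Y increases

Taking the partial derivative:
∂Y/∂X = 6

∂Y/∂X = 6 > 0 (assuming positive values)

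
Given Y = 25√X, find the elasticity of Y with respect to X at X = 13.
Elasticity = 1/2

Elasticity = (dY/dX) · (X/Y)

dY/dX = 25/(2·√X)
At X = 13: dY/dX = 25·√13/26, Y = 25·√13

Elasticity = (25·√13/26) · (13 / (25·√13)) = 1/2

Interpretation: for a small percentage change in X, the percentage change in Y is approximately 0.50 times as large.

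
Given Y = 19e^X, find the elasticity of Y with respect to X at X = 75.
Elasticity = 75

Elasticity = (dY/dX) · (X/Y)

dY/dX = 19·e^X
At X = 75: dY/dX = 19·e^75, Y = 19·e^75

Elasticity = (19·e^75) · (75 / (19·e^75)) = 75

Interpretation: for a small percentage change in X, the percentage change in Y is approximately 75.00 times as large.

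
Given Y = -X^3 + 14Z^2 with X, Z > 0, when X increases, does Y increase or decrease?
Y decreases

Taking the partial derivative:
∂Y/∂X = -3X^2

∂Y/∂X = -3X^2 < 0 (assuming positive values)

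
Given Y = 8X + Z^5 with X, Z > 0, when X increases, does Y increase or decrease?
Y increases

Taking the partial derivative:
∂Y/∂X = 8

∂Y/∂X = 8 > 0 (assuming positive values)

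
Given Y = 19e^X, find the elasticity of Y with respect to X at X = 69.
Elasticity = 69

Elasticity = (dY/dX) · (X/Y)

dY/dX = 19·e^X
At X = 69: dY/dX = 19·e^69, Y = 19·e^69

Elasticity = (19·e^69) · (69 / (19·e^69)) = 69

Interpretation: for a small percentage change in X, the percentage change in Y is approximately 69.00 times as large.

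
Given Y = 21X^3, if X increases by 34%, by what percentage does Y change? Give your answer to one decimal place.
140.6%

For Y = 21X^3:
If X → X(1 + 0.34)
Then Y → Y · (1 + 0.34)^3
     ≈ Y · 2.4061

Percentage change = ((1 + 0.34)^3 − 1) × 100% ≈ 140.6%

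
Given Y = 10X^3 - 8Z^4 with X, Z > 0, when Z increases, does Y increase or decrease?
Y decreases

Taking the partial derivative:
∂Y/∂Z = -32Z^3

∂Y/∂Z = -32Z^3 < 0 (assuming positive values)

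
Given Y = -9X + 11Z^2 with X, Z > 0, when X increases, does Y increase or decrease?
Y decreases

Taking the partial derivative:
∂Y/∂X = -9

∂Y/∂X = -9 < 0 (assuming positive values)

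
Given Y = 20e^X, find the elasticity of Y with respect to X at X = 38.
Elasticity = 38

Elasticity = (dY/dX) · (X/Y)

dY/dX = 20·e^X
At X = 38: dY/dX = 20·e^38, Y = 20·e^38

Elasticity = (20·e^38) · (38 / (20·e^38)) = 38

Interpretation: for a small percentage change in X, the percentage change in Y is approximately 38.00 times as large.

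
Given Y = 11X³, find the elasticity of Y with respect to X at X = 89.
Elasticity = 3

Elasticity = (dY/dX) · (X/Y)

dY/dX = 33·X²
At X = 89: dY/dX = 261393, Y = 7754659

Elasticity = 261393 · (89 / 7754659) = 3

Interpretation: for a small percentage change in X, the percentage change in Y is approximately 3.00 times as large.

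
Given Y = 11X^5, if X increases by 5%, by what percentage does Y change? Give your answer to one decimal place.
27.6%

For Y = 11X^5:
If X → X(1 + 0.05)
Then Y → Y · (1 + 0.05)^5
     ≈ Y · 1.2763

Percentage change = ((1 + 0.05)^5 − 1) × 100% ≈ 27.6%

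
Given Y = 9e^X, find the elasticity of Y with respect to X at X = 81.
Elasticity = 81

Elasticity = (dY/dX) · (X/Y)

dY/dX = 9·e^X
At X = 81: dY/dX = 9·e^81, Y = 9·e^81

Elasticity = (9·e^81) · (81 / (9·e^81)) = 81

Interpretation: for a small percentage change in X, the percentage change in Y is approximately 81.00 times as large.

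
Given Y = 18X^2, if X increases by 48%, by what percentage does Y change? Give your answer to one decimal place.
119.0%

For Y = 18X^2:
If X → X(1 + 0.48)
Then Y → Y · (1 + 0.48)^2
     = Y · 2.1904

Percentage change = ((1 + 0.48)^2 − 1) × 100% ≈ 119.0%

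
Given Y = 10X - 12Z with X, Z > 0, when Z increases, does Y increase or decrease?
Y decreases

Taking the partial derivative:
∂Y/∂Z = -12

∂Y/∂Z = -12 < 0 (assuming positive values)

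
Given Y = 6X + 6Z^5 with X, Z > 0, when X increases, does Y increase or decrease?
Y increases

Taking the partial derivative:
∂Y/∂X = 6

∂Y/∂X = 6 > 0 (assuming positive values)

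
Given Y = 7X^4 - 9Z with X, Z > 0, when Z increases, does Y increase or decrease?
Y decreases

Taking the partial derivative:
∂Y/∂Z = -9

∂Y/∂Z = -9 < 0 (assuming positive values)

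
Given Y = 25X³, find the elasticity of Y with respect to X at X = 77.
Elasticity = 3

Elasticity = (dY/dX) · (X/Y)

dY/dX = 75·X²
At X = 77: dY/dX = 444675, Y = 11413325

Elasticity = 444675 · (77 / 11413325) = 3

Interpretation: for a small percentage change in X, the percentage change in Y is approximately 3.00 times as large.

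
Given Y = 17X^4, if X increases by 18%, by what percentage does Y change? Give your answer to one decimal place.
93.9%

For Y = 17X^4:
If X → X(1 + 0.18)
Then Y → Y · (1 + 0.18)^4
     ≈ Y · 1.9388

Percentage change = ((1 + 0.18)^4 − 1) × 100% ≈ 93.9%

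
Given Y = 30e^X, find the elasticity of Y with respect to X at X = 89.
Elasticity = 89

Elasticity = (dY/dX) · (X/Y)

dY/dX = 30·e^X
At X = 89: dY/dX = 30·e^89, Y = 30·e^89

Elasticity = (30·e^89) · (89 / (30·e^89)) = 89

Interpretation: for a small percentage change in X, the percentage change in Y is approximately 89.00 times as large.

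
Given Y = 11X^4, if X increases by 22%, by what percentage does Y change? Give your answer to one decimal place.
121.5%

For Y = 11X^4:
If X → X(1 + 0.22)
Then Y → Y · (1 + 0.22)^4
     ≈ Y · 2.2153

Percentage change = ((1 + 0.22)^4 − 1) × 100% ≈ 121.5%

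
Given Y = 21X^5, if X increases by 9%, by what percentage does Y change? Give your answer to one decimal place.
53.9%

For Y = 21X^5:
If X → X(1 + 0.09)
Then Y → Y · (1 + 0.09)^5
     ≈ Y · 1.5386

Percentage change = ((1 + 0.09)^5 − 1) × 100% ≈ 53.9%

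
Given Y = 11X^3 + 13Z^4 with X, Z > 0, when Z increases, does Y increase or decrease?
Y increases

Taking the partial derivative:
∂Y/∂Z = 52Z^3

∂Y/∂Z = 52Z^3 > 0 (assuming positive values)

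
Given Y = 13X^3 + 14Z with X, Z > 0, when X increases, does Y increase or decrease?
Y increases

Taking the partial derivative:
∂Y/∂X = 39X^2

∂Y/∂X = 39X^2 > 0 (assuming positive values)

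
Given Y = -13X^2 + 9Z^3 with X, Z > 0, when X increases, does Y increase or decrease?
Y decreases

Taking the partial derivative:
∂Y/∂X = -26X

∂Y/∂X = -26X < 0 (assuming positive values)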